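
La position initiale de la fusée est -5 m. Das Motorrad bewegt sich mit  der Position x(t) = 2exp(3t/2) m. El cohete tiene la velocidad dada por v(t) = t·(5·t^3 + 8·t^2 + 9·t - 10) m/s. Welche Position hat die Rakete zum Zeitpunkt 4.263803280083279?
Wir müssen unsere Gleichung für die Geschwindigkeit v(t) = t·(5·t^3 + 8·t^2 + 9·t - 10) 1-mal integrieren. Mit ∫v(t)dt und Anwendung von x(0) = -5, finden wir x(t) = t^5 + 2·t^4 + 3·t^3 - 5·t^2 - 5. Aus der Gleichung für die Position x(t) = t^5 + 2·t^4 + 3·t^3 - 5·t^2 - 5, setzen wir t = 4.263803280083279 ein und erhalten x = 2206.91682277234.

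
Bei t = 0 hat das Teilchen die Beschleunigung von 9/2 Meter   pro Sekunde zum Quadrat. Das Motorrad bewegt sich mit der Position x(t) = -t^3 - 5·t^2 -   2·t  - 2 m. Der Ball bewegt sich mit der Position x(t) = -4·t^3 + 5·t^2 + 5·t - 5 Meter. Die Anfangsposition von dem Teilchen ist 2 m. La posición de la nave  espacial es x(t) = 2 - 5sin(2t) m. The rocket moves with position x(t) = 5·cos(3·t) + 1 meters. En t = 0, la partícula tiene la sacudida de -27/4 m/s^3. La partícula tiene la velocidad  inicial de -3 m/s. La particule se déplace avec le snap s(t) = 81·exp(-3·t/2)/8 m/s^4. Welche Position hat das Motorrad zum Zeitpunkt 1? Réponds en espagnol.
Usando x(t) = -t^3 - 5·t^2 - 2·t - 2 y sustituyendo t = 1, encontramos x = -10.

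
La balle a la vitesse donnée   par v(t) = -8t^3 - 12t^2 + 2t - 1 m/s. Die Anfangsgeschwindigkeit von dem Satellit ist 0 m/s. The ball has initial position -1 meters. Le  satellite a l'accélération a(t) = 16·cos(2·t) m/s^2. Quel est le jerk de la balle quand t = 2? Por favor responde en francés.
Nous devons dériver notre équation de la vitesse v(t) = -8·t^3 - 12·t^2 + 2·t - 1 2 fois. La dérivée de la vitesse donne l'accélération: a(t) = -24·t^2 - 24·t + 2. En prenant d/dt de a(t), nous trouvons j(t) = -48·t - 24. En utilisant j(t) = -48·t - 24 et en substituant t = 2, nous trouvons j = -120.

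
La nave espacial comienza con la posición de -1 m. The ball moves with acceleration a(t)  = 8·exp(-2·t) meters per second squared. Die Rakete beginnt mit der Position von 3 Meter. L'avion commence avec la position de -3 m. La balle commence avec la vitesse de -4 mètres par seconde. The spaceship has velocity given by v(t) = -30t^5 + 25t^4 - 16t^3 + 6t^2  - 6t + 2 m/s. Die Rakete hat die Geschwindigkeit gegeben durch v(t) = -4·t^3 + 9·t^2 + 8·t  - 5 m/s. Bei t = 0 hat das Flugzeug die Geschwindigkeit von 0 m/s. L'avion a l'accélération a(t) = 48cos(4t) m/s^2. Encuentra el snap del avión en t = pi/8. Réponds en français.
Pour résoudre ceci, nous devons prendre 2 dérivées de notre équation de l'accélération a(t) = 48·cos(4·t). La dérivée de l'accélération donne le jerk: j(t) = -192·sin(4·t). La dérivée du jerk donne le snap: s(t) = -768·cos(4·t). De l'équation du snap s(t) = -768·cos(4·t), nous substituons t = pi/8 pour obtenir s = 0.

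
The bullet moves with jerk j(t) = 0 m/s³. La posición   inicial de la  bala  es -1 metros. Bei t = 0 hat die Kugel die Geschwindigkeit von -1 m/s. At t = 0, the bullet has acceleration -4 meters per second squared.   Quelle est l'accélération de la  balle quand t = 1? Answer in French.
Nous devons intégrer notre équation du jerk j(t) = 0 1 fois. En intégrant le jerk et en utilisant la condition initiale a(0) = -4, nous obtenons a(t) = -4. De l'équation de l'accélération a(t) = -4, nous substituons t = 1 pour obtenir a = -4.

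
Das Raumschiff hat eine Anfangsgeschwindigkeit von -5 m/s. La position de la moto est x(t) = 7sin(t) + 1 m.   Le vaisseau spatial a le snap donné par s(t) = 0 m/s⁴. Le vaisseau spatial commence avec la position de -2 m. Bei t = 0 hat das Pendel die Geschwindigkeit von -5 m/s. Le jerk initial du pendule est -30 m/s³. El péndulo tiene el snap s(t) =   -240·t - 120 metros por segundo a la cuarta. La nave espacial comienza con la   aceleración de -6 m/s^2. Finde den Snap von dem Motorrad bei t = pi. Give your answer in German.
Um dies zu lösen, müssen wir 4 Ableitungen unserer Gleichung für die Position x(t) = 7·sin(t) + 1 nehmen. Mit d/dt von x(t) finden wir v(t) = 7·cos(t). Durch Ableiten von der Geschwindigkeit erhalten wir die Beschleunigung: a(t) = -7·sin(t). Die Ableitung von der Beschleunigung ergibt den Ruck: j(t) = -7·cos(t). Durch Ableiten von dem Ruck erhalten wir den Snap: s(t) = 7·sin(t). Wir haben den Snap s(t) = 7·sin(t). Durch Einsetzen von t = pi: s(pi) = 0.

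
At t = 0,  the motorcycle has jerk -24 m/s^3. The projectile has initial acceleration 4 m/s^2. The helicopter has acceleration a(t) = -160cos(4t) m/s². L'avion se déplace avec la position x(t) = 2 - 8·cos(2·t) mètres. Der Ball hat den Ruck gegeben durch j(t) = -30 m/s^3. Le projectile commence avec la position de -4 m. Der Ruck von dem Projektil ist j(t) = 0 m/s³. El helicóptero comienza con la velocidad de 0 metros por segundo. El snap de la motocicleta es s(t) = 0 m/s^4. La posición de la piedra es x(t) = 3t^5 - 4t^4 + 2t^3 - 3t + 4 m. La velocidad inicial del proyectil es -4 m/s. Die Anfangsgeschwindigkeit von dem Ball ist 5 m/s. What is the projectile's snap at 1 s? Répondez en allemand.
Ausgehend von dem Ruck j(t) = 0, nehmen wir 1 Ableitung. Mit d/dt von j(t) finden wir s(t) = 0. Wir haben den Snap s(t) = 0. Durch Einsetzen von t = 1: s(1) = 0.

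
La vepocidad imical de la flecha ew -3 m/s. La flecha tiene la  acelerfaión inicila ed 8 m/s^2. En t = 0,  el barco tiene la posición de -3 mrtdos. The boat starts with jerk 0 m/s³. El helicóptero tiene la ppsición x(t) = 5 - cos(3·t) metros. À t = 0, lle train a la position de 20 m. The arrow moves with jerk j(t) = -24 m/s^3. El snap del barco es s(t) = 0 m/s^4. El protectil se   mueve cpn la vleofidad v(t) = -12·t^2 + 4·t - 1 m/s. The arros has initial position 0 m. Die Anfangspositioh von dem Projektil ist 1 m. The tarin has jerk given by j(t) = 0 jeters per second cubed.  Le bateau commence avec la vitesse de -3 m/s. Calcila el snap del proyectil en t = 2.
Para resolver esto, necesitamos tomar 3 derivadas de nuestra ecuación de la velocidad v(t) = -12·t^2 + 4·t - 1. La derivada de la velocidad da la aceleración: a(t) = 4 - 24·t. La derivada de la aceleración da la sacudida: j(t) = -24. Derivando la sacudida, obtenemos el snap: s(t) = 0. De la ecuación del snap s(t) = 0, sustituimos t = 2 para obtener s = 0.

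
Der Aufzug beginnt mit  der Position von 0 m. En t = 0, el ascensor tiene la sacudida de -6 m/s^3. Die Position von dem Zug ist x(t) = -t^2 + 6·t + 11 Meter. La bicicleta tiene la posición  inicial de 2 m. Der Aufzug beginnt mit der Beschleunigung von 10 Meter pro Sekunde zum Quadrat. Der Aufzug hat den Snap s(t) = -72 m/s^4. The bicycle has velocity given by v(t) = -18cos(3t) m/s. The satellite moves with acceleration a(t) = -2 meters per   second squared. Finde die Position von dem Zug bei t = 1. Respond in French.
Nous avons la position x(t) = -t^2 + 6·t + 11. En substituant t = 1: x(1) = 16.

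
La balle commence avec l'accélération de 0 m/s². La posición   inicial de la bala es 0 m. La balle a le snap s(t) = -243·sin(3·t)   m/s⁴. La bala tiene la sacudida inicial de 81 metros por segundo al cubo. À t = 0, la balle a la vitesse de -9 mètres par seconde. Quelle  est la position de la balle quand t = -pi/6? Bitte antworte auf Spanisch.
Partiendo del snap s(t) = -243·sin(3·t), tomamos 4 antiderivadas. La integral del snap es la sacudida. Usando j(0) = 81, obtenemos j(t) = 81·cos(3·t). La antiderivada de la sacudida es la aceleración. Usando a(0) = 0, obtenemos a(t) = 27·sin(3·t). La antiderivada de la aceleración es la velocidad. Usando v(0) = -9, obtenemos v(t) = -9·cos(3·t). La integral de la velocidad, con x(0) = 0, da la posición: x(t) = -3·sin(3·t). Usando x(t) = -3·sin(3·t) y sustituyendo t = -pi/6, encontramos x = 3.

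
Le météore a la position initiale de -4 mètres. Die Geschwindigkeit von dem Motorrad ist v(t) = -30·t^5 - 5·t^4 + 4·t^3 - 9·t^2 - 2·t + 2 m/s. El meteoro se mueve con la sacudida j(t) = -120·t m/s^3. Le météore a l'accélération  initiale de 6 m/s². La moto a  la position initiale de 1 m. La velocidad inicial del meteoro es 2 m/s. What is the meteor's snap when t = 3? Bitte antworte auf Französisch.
Pour résoudre ceci, nous devons prendre 1 dérivée de notre équation du jerk j(t) = -120·t. En prenant d/dt de j(t), nous trouvons s(t) = -120. De l'équation du snap s(t) = -120, nous substituons t = 3 pour obtenir s = -120.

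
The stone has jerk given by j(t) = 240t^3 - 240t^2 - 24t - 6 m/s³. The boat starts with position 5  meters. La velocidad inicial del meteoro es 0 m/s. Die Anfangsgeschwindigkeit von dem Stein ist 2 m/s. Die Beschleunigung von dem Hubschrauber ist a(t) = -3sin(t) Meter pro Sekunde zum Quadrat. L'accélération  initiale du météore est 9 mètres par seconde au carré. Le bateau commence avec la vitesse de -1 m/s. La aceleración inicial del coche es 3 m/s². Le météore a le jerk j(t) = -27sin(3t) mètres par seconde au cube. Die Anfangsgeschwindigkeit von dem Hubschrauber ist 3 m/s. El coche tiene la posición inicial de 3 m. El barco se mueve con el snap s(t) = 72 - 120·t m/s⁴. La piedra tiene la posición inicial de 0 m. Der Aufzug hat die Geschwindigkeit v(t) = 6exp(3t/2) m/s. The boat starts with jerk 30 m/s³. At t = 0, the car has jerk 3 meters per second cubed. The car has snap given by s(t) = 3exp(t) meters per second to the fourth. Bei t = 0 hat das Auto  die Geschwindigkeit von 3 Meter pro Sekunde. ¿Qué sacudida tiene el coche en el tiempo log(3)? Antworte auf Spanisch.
Para resolver esto, necesitamos tomar 1 antiderivada de nuestra ecuación del snap s(t) = 3·exp(t). La integral del snap, con j(0) = 3, da la sacudida: j(t) = 3·exp(t). Tenemos la sacudida j(t) = 3·exp(t). Sustituyendo t = log(3): j(log(3)) = 9.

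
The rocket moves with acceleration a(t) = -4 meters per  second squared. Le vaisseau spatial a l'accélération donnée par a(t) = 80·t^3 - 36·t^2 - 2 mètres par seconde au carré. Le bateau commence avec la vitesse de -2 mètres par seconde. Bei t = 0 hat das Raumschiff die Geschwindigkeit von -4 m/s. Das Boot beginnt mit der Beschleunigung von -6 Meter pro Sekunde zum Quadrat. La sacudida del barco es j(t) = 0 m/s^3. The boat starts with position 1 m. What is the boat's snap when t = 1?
To solve this, we need to take 1 derivative of our jerk equation j(t) = 0. Differentiating jerk, we get snap: s(t) = 0. Using s(t) = 0 and substituting t = 1, we find s = 0.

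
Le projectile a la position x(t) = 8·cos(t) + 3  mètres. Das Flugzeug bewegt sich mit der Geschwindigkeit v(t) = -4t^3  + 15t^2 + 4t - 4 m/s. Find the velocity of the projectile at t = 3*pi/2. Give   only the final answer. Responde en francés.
La réponse est 8.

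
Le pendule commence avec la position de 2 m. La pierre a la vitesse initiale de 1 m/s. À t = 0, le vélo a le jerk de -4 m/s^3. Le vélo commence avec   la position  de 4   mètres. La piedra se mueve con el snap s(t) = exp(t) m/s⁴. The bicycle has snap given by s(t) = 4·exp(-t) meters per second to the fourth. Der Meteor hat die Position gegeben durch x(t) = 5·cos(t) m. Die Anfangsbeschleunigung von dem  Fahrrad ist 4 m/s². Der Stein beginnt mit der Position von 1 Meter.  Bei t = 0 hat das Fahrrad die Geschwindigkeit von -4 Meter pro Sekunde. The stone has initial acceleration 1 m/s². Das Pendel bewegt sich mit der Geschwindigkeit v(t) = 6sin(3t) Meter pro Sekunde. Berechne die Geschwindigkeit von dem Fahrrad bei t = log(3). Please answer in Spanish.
Necesitamos integrar nuestra ecuación del snap s(t) = 4·exp(-t) 3 veces. Tomando ∫s(t)dt y aplicando j(0) = -4, encontramos j(t) = -4·exp(-t). La integral de la sacudida es la aceleración. Usando a(0) = 4, obtenemos a(t) = 4·exp(-t). Integrando la aceleración y usando la condición inicial v(0) = -4, obtenemos v(t) = -4·exp(-t). Usando v(t) = -4·exp(-t) y sustituyendo t = log(3), encontramos v = -4/3.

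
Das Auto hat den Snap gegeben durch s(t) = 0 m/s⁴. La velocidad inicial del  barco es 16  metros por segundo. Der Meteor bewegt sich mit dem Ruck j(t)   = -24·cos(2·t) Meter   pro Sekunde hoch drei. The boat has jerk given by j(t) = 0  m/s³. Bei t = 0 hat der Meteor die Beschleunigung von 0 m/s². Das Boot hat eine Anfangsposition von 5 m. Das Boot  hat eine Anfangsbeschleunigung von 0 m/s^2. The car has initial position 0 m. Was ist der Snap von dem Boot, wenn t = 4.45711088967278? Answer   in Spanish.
Partiendo de la sacudida j(t) = 0, tomamos 1 derivada. Derivando la sacudida, obtenemos el snap: s(t) = 0. De la ecuación del snap s(t) = 0, sustituimos t = 4.45711088967278 para obtener s = 0.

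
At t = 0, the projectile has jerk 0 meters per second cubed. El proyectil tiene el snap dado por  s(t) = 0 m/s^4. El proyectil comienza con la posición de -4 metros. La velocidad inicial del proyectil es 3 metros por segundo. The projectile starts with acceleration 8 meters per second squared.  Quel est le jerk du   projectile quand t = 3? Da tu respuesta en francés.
Nous devons intégrer notre équation du snap s(t) = 0 1 fois. En intégrant le snap et en utilisant la condition initiale j(0) = 0, nous obtenons j(t) = 0. De l'équation du jerk j(t) = 0, nous substituons t = 3 pour obtenir j = 0.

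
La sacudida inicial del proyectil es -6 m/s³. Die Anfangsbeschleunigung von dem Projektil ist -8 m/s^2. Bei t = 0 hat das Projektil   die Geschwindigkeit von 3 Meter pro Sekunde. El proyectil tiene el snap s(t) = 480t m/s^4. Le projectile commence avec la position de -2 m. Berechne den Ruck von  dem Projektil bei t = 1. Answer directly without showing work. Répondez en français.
La réponse est 234.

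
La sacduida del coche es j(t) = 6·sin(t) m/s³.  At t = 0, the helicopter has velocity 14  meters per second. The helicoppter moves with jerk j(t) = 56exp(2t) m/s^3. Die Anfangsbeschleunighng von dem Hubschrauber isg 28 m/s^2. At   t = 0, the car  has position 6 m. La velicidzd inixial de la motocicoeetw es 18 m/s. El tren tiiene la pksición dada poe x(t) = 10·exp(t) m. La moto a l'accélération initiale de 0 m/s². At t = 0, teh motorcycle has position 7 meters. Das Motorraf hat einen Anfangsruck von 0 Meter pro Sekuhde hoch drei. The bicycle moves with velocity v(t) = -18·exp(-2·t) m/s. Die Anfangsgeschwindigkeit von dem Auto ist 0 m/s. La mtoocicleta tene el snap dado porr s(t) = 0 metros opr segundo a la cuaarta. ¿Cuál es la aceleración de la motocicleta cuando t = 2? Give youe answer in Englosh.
Starting from snap s(t) = 0, we take 2 integrals. Integrating snap and using the initial condition j(0) = 0, we get j(t) = 0. The antiderivative of jerk is acceleration. Using a(0) = 0, we get a(t) = 0. Using a(t) = 0 and substituting t = 2, we find a = 0.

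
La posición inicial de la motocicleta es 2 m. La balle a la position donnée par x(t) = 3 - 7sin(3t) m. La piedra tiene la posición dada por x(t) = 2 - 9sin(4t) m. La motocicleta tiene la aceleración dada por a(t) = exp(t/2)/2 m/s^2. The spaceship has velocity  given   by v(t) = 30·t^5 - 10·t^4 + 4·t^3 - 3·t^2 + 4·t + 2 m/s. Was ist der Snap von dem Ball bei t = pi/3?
Um dies zu lösen, müssen wir 4 Ableitungen unserer Gleichung für die Position x(t) = 3 - 7·sin(3·t) nehmen. Durch Ableiten von der Position erhalten wir die Geschwindigkeit: v(t) = -21·cos(3·t). Durch Ableiten von der Geschwindigkeit erhalten wir die Beschleunigung: a(t) = 63·sin(3·t). Durch Ableiten von der Beschleunigung erhalten wir den Ruck: j(t) = 189·cos(3·t). Die Ableitung von dem Ruck ergibt den Snap: s(t) = -567·sin(3·t). Mit s(t) = -567·sin(3·t) und Einsetzen von t = pi/3, finden wir s = 0.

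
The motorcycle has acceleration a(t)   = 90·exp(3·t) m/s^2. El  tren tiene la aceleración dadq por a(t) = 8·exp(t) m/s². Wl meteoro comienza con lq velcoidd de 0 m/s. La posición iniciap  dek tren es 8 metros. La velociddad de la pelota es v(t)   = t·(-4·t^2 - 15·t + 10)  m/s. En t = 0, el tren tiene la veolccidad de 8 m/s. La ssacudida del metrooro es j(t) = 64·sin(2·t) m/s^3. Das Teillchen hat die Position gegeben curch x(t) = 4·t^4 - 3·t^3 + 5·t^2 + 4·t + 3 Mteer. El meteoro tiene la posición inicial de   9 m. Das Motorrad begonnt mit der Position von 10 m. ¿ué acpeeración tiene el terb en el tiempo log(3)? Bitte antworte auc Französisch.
Nous avons l'accélération a(t) = 8·exp(t). En substituant t = log(3): a(log(3)) = 24.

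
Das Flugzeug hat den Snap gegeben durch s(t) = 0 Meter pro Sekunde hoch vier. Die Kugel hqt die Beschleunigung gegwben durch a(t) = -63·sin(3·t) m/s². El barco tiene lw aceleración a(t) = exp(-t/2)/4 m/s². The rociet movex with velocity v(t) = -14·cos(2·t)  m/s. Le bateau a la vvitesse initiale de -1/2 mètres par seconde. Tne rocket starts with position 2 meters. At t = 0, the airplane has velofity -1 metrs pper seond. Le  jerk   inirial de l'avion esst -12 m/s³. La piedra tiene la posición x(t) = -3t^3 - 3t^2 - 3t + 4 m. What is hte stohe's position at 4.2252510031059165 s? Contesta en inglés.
Using x(t) = -3·t^3 - 3·t^2 - 3·t + 4 and substituting t = 4.2252510031059165, we find x = -288.530990458638.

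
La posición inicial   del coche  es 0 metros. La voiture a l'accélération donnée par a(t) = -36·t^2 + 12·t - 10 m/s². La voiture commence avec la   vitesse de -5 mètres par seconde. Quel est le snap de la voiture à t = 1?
Nous devons dériver notre équation de l'accélération a(t) = -36·t^2 + 12·t - 10 2 fois. La dérivée de l'accélération donne le jerk: j(t) = 12 - 72·t. En dérivant le jerk, nous obtenons le snap: s(t) = -72. De l'équation du snap s(t) = -72, nous substituons t = 1 pour obtenir s = -72.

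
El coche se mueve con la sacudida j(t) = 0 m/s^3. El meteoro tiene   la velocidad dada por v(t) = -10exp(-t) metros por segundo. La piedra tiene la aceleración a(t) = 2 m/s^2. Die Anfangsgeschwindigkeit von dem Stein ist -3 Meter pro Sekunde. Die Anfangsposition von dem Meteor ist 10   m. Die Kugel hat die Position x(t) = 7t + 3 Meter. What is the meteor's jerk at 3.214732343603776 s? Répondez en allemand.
Ausgehend von der Geschwindigkeit v(t) = -10·exp(-t), nehmen wir 2 Ableitungen. Mit d/dt von v(t) finden wir a(t) = 10·exp(-t). Mit d/dt von a(t) finden wir j(t) = -10·exp(-t). Mit j(t) = -10·exp(-t) und Einsetzen von t = 3.214732343603776, finden wir j = -0.401660830940557.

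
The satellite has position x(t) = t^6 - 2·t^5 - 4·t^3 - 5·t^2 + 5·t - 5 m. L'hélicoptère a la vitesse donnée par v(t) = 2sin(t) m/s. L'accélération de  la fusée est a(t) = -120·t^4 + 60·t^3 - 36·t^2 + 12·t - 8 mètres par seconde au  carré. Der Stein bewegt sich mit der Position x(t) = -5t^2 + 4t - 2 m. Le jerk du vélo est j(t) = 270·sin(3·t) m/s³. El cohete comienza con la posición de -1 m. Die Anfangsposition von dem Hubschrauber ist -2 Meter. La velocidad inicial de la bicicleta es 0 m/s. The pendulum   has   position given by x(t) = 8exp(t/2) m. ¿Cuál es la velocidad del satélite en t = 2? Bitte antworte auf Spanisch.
Para resolver esto, necesitamos tomar 1 derivada de nuestra ecuación de la posición x(t) = t^6 - 2·t^5 - 4·t^3 - 5·t^2 + 5·t - 5. La derivada de la posición da la velocidad: v(t) = 6·t^5 - 10·t^4 - 12·t^2 - 10·t + 5. Tenemos la velocidad v(t) = 6·t^5 - 10·t^4 - 12·t^2 - 10·t + 5. Sustituyendo t = 2: v(2) = -31.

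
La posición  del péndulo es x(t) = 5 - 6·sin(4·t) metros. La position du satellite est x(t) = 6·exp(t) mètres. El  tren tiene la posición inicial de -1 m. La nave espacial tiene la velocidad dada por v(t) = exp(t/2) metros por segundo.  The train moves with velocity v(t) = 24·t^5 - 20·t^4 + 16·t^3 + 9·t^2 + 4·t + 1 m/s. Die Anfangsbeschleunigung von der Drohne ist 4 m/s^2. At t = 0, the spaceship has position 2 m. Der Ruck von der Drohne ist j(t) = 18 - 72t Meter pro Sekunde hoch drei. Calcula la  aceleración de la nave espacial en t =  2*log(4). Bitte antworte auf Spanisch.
Debemos derivar nuestra ecuación de la velocidad v(t) = exp(t/2) 1 vez. Tomando d/dt de v(t), encontramos a(t) = exp(t/2)/2. Tenemos la aceleración a(t) = exp(t/2)/2. Sustituyendo t = 2*log(4): a(2*log(4)) = 2.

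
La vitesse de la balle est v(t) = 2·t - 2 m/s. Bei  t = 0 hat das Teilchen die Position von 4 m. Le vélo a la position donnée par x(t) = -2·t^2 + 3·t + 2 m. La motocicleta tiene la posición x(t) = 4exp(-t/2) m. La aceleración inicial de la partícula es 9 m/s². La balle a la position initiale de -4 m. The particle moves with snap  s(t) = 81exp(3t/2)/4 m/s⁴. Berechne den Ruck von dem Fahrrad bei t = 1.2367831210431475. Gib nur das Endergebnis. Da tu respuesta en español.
En t = 1.2367831210431475, j = 0.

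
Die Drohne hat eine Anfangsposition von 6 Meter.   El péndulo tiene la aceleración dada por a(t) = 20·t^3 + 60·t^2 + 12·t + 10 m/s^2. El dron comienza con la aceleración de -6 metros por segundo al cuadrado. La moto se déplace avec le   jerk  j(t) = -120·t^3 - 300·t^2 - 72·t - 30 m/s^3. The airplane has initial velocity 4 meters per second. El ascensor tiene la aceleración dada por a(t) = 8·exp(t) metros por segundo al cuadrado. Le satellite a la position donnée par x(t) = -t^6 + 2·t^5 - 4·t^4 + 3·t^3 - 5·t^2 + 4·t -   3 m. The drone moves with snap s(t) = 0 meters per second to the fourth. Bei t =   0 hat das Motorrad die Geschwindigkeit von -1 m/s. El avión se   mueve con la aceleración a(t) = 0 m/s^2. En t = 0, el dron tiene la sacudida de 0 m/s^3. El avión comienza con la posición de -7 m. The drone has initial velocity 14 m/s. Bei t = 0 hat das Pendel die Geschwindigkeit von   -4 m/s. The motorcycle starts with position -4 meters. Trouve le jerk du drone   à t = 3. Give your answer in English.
To solve this, we need to take 1 antiderivative of our snap equation s(t) = 0. The antiderivative of snap, with j(0) = 0, gives jerk: j(t) = 0. Using j(t) = 0 and substituting t = 3, we find j = 0.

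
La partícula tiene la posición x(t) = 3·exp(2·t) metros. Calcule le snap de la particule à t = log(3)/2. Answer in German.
Um dies zu lösen, müssen wir 4 Ableitungen unserer Gleichung für die Position x(t) = 3·exp(2·t) nehmen. Mit d/dt von x(t) finden wir v(t) = 6·exp(2·t). Mit d/dt von v(t) finden wir a(t) = 12·exp(2·t). Die Ableitung von der Beschleunigung ergibt den Ruck: j(t) = 24·exp(2·t). Die Ableitung von dem Ruck ergibt den Snap: s(t) = 48·exp(2·t). Aus der Gleichung für den Snap s(t) = 48·exp(2·t), setzen wir t = log(3)/2 ein und erhalten s = 144.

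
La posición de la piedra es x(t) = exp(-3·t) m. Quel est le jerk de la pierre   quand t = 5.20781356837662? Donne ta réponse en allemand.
Wir müssen unsere Gleichung für die Position x(t) = exp(-3·t) 3-mal ableiten. Die Ableitung von der Position ergibt die Geschwindigkeit: v(t) = -3·exp(-3·t). Durch Ableiten von der Geschwindigkeit erhalten wir die Beschleunigung: a(t) = 9·exp(-3·t). Die Ableitung von der Beschleunigung ergibt den Ruck: j(t) = -27·exp(-3·t). Wir haben den Ruck j(t) = -27·exp(-3·t). Durch Einsetzen von t = 5.20781356837662: j(5.20781356837662) = -0.00000442781714505375.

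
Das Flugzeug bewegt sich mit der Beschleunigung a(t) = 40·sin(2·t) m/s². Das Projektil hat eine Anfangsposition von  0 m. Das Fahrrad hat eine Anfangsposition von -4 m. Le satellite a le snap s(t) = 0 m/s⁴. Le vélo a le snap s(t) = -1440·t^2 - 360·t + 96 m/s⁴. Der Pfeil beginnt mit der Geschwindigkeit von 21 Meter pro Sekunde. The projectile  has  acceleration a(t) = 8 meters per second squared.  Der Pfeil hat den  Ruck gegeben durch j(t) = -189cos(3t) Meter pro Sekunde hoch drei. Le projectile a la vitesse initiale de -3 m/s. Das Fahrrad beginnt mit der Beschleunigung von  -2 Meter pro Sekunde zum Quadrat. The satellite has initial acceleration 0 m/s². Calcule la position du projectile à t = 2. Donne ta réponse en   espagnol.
Debemos encontrar la integral de nuestra ecuación de la aceleración a(t) = 8 2 veces. La antiderivada de la aceleración, con v(0) = -3, da la velocidad: v(t) = 8·t - 3. La integral de la velocidad es la posición. Usando x(0) = 0, obtenemos x(t) = 4·t^2 - 3·t. Tenemos la posición x(t) = 4·t^2 - 3·t. Sustituyendo t = 2: x(2) = 10.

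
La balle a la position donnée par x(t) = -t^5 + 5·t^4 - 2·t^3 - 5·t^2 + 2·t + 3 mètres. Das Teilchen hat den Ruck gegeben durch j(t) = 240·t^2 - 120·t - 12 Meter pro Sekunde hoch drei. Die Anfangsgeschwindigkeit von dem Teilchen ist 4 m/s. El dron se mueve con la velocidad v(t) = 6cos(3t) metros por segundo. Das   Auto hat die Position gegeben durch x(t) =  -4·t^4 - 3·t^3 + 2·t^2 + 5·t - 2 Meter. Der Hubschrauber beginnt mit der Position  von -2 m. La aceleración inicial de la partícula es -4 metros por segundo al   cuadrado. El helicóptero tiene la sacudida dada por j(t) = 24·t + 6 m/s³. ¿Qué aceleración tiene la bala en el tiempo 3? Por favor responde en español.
Para resolver esto, necesitamos tomar 2 derivadas de nuestra ecuación de la posición x(t) = -t^5 + 5·t^4 - 2·t^3 - 5·t^2 + 2·t + 3. Tomando d/dt de x(t), encontramos v(t) = -5·t^4 + 20·t^3 - 6·t^2 - 10·t + 2. Derivando la velocidad, obtenemos la aceleración: a(t) = -20·t^3 + 60·t^2 - 12·t - 10. De la ecuación de la aceleración a(t) = -20·t^3 + 60·t^2 - 12·t - 10, sustituimos t = 3 para obtener a = -46.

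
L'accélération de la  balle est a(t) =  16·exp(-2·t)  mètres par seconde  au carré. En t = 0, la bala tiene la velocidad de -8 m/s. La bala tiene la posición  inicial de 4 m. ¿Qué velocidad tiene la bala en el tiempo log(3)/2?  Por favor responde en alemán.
Wir müssen unsere Gleichung für die Beschleunigung a(t) = 16·exp(-2·t) 1-mal integrieren. Durch Integration von der Beschleunigung und Verwendung der Anfangsbedingung v(0) = -8, erhalten wir v(t) = -8·exp(-2·t). Wir haben die Geschwindigkeit v(t) = -8·exp(-2·t). Durch Einsetzen von t = log(3)/2: v(log(3)/2) = -8/3.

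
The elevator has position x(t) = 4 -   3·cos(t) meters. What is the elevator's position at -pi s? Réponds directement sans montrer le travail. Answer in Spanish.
En t = -pi, x = 7.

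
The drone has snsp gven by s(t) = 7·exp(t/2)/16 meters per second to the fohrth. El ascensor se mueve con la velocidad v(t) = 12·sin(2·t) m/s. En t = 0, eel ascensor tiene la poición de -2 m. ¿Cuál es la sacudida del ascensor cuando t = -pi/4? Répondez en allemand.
Ausgehend von der Geschwindigkeit v(t) = 12·sin(2·t), nehmen wir 2 Ableitungen. Durch Ableiten von der Geschwindigkeit erhalten wir die Beschleunigung: a(t) = 24·cos(2·t). Durch Ableiten von der Beschleunigung erhalten wir den Ruck: j(t) = -48·sin(2·t). Wir haben den Ruck j(t) = -48·sin(2·t). Durch Einsetzen von t = -pi/4: j(-pi/4) = 48.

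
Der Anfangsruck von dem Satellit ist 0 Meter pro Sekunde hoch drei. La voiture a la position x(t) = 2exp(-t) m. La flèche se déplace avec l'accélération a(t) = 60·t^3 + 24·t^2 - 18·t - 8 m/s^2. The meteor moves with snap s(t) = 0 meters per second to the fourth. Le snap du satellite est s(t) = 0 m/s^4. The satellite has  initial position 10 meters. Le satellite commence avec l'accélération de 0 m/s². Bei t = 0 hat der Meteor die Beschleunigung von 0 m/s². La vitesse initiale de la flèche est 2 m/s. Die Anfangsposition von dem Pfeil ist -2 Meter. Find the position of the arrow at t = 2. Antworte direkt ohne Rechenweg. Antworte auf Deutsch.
Die Antwort ist 90.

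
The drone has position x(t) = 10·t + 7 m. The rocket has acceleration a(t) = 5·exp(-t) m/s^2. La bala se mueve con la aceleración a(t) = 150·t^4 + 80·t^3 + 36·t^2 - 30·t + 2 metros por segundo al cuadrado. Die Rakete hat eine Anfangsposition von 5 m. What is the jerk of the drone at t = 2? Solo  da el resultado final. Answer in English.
The answer is 0.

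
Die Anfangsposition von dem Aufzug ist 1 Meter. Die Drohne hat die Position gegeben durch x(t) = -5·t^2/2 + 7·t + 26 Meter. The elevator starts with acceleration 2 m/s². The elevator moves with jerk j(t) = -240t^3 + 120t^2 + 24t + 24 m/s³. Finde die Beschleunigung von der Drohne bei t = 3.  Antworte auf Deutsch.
Wir müssen unsere Gleichung für die Position x(t) = -5·t^2/2 + 7·t + 26 2-mal ableiten. Mit d/dt von x(t) finden wir v(t) = 7 - 5·t. Durch Ableiten von der Geschwindigkeit erhalten wir die Beschleunigung: a(t) = -5. Wir haben die Beschleunigung a(t) = -5. Durch Einsetzen von t = 3: a(3) = -5.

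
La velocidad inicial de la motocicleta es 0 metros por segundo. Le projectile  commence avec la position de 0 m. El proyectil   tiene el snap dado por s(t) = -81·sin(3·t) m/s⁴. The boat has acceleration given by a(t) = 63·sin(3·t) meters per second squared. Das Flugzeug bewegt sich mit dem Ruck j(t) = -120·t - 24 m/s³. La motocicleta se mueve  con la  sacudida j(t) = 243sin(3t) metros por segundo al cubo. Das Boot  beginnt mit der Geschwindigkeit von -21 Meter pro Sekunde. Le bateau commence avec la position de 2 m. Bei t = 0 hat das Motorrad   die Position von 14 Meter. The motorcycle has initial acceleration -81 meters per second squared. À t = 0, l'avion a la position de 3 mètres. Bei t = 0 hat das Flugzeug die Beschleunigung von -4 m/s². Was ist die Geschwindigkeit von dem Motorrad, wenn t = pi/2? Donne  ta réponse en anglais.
To find the answer, we compute 2 integrals of j(t) = 243·sin(3·t). Finding the antiderivative of j(t) and using a(0) = -81: a(t) = -81·cos(3·t). Finding the integral of a(t) and using v(0) = 0: v(t) = -27·sin(3·t). We have velocity v(t) = -27·sin(3·t). Substituting t = pi/2: v(pi/2) = 27.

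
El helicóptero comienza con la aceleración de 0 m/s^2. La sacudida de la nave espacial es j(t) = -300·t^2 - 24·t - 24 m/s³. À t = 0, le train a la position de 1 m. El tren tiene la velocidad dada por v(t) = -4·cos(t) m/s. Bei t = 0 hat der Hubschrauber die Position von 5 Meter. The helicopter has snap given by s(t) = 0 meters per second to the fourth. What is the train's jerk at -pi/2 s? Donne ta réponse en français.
Pour résoudre ceci, nous devons prendre 2 dérivées de notre équation de la vitesse v(t) = -4·cos(t). La dérivée de la vitesse donne l'accélération: a(t) = 4·sin(t). La dérivée de l'accélération donne le jerk: j(t) = 4·cos(t). En utilisant j(t) = 4·cos(t) et en substituant t = -pi/2, nous trouvons j = 0.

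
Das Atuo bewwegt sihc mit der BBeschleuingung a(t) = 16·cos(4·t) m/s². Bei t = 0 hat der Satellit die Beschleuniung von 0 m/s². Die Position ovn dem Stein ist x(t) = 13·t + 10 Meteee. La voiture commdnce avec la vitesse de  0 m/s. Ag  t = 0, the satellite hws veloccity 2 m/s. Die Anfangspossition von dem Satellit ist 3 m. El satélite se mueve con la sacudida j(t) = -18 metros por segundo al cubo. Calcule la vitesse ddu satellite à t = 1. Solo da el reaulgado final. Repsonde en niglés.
The answer is -7.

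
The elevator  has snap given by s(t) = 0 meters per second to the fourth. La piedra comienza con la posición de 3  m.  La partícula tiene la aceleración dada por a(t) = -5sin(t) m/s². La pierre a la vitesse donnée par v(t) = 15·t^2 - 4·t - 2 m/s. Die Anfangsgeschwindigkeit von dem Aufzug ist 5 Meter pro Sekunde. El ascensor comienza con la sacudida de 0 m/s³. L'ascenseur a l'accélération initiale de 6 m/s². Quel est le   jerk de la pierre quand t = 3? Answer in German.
Ausgehend von der Geschwindigkeit v(t) = 15·t^2 - 4·t - 2, nehmen wir 2 Ableitungen. Mit d/dt von v(t) finden wir a(t) = 30·t - 4. Die Ableitung von der Beschleunigung ergibt den Ruck: j(t) = 30. Mit j(t) = 30 und Einsetzen von t = 3, finden wir j = 30.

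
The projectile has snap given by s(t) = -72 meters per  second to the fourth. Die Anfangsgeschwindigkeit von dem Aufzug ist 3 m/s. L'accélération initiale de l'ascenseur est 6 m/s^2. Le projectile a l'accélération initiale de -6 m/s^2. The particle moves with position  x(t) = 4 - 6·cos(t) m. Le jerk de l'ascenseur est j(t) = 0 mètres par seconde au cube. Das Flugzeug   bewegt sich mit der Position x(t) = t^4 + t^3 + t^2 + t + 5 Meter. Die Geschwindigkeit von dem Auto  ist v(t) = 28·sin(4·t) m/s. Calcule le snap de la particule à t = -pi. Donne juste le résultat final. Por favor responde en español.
En t = -pi, s = 6.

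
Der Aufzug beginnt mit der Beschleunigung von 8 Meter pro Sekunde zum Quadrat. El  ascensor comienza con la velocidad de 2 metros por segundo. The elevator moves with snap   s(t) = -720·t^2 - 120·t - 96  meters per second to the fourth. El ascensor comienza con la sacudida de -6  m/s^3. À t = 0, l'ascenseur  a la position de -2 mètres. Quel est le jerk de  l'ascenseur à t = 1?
Pour résoudre ceci, nous devons prendre 1 intégrale de notre équation du snap s(t) = -720·t^2 - 120·t - 96. L'intégrale du snap est le jerk. En utilisant j(0) = -6, nous obtenons j(t) = -240·t^3 - 60·t^2 - 96·t - 6. De l'équation du jerk j(t) = -240·t^3 - 60·t^2 - 96·t - 6, nous substituons t = 1 pour obtenir j = -402.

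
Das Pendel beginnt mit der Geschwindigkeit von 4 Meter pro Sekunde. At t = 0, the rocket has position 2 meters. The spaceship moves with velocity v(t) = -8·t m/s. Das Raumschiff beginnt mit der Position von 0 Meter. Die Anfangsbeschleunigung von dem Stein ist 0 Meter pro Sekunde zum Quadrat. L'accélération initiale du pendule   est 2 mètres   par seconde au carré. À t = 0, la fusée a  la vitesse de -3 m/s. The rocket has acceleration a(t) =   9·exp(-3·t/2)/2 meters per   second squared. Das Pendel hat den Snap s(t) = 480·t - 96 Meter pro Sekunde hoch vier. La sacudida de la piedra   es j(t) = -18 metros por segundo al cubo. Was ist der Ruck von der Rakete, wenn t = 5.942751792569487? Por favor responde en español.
Para resolver esto, necesitamos tomar 1 derivada de nuestra ecuación de la aceleración a(t) = 9·exp(-3·t/2)/2. Tomando d/dt de a(t), encontramos j(t) = -27·exp(-3·t/2)/4. Usando j(t) = -27·exp(-3·t/2)/4 y sustituyendo t = 5.942751792569487, encontramos j = -0.000907710390012932.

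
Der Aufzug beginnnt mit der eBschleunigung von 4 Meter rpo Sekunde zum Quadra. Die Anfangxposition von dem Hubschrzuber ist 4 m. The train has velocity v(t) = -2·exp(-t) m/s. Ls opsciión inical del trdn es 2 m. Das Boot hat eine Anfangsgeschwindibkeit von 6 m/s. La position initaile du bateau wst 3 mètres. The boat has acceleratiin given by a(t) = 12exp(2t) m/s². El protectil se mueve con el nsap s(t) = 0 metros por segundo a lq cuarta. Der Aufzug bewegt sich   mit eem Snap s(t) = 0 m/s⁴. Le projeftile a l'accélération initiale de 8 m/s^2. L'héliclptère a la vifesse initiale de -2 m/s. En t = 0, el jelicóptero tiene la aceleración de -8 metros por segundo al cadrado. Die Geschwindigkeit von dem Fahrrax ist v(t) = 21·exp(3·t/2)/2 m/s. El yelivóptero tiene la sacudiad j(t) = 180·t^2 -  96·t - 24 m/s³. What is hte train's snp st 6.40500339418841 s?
Starting from velocity v(t) = -2·exp(-t), we take 3 derivatives. Taking d/dt of v(t), we find a(t) = 2·exp(-t). Taking d/dt of a(t), we find j(t) = -2·exp(-t). Taking d/dt of j(t), we find s(t) = 2·exp(-t). We have snap s(t) = 2·exp(-t). Substituting t = 6.40500339418841: s(6.40500339418841) = 0.00330652922040066.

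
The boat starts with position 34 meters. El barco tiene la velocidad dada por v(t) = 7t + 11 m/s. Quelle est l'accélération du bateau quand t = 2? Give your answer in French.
Nous devons dériver notre équation de la vitesse v(t) = 7·t + 11 1 fois. En prenant d/dt de v(t), nous trouvons a(t) = 7. De l'équation de l'accélération a(t) = 7, nous substituons t = 2 pour obtenir a = 7.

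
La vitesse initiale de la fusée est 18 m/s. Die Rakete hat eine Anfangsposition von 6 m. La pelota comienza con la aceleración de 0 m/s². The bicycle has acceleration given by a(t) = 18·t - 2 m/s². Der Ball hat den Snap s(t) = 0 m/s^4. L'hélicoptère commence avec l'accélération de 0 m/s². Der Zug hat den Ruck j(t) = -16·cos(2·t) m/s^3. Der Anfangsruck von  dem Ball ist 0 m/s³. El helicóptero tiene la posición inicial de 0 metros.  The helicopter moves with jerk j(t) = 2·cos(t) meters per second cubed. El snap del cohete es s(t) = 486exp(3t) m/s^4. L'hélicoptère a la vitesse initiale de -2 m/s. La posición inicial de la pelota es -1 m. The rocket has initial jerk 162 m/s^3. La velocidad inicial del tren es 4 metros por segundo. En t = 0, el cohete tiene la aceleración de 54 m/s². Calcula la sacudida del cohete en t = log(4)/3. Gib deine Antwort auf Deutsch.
Wir müssen die Stammfunktion unserer Gleichung für den Snap s(t) = 486·exp(3·t) 1-mal finden. Das Integral von dem Snap, mit j(0) = 162, ergibt den Ruck: j(t) = 162·exp(3·t). Wir haben den Ruck j(t) = 162·exp(3·t). Durch Einsetzen von t = log(4)/3: j(log(4)/3) = 648.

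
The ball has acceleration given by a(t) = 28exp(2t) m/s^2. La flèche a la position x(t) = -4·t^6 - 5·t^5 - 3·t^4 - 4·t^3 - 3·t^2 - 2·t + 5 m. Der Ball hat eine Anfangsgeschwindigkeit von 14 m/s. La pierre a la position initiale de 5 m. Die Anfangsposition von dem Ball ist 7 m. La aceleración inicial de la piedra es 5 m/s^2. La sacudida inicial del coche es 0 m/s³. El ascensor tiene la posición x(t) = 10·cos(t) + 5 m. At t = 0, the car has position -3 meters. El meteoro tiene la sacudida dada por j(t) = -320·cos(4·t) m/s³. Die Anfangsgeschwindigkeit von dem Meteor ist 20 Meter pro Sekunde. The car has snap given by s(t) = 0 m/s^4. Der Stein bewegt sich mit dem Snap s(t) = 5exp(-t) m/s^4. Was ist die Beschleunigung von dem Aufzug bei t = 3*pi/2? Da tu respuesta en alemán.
Wir müssen unsere Gleichung für die Position x(t) = 10·cos(t) + 5 2-mal ableiten. Die Ableitung von der Position ergibt die Geschwindigkeit: v(t) = -10·sin(t). Die Ableitung von der Geschwindigkeit ergibt die Beschleunigung: a(t) = -10·cos(t). Wir haben die Beschleunigung a(t) = -10·cos(t). Durch Einsetzen von t = 3*pi/2: a(3*pi/2) = 0.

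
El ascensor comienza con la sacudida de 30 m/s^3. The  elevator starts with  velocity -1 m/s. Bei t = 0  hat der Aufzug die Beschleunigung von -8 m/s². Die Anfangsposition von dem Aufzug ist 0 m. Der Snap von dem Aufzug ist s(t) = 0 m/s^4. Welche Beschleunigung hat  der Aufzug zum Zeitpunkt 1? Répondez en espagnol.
Necesitamos integrar nuestra ecuación del snap s(t) = 0 2 veces. La antiderivada del snap, con j(0) = 30, da la sacudida: j(t) = 30. La integral de la sacudida es la aceleración. Usando a(0) = -8, obtenemos a(t) = 30·t - 8. De la ecuación de la aceleración a(t) = 30·t - 8, sustituimos t = 1 para obtener a = 22.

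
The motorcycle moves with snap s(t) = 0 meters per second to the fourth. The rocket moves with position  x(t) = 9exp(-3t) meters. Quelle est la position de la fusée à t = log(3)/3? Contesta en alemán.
Aus der Gleichung für die Position x(t) = 9·exp(-3·t), setzen wir t = log(3)/3 ein und erhalten x = 3.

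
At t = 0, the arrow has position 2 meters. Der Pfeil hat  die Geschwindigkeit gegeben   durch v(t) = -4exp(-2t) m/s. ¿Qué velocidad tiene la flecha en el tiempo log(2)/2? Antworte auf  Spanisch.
De la ecuación de la velocidad v(t) = -4·exp(-2·t), sustituimos t = log(2)/2 para obtener v = -2.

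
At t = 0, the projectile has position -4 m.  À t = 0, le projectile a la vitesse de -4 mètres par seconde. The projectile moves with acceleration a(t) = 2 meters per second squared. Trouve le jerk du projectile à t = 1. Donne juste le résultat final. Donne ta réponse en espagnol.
La respuesta es 0.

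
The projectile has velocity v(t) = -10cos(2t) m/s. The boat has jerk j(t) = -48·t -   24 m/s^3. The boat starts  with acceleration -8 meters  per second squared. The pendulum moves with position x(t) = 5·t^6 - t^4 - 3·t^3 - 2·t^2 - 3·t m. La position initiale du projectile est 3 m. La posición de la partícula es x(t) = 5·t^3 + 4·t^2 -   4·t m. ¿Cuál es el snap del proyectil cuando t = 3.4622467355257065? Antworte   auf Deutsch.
Wir müssen unsere Gleichung für die Geschwindigkeit v(t) = -10·cos(2·t) 3-mal ableiten. Durch Ableiten von der Geschwindigkeit erhalten wir die Beschleunigung: a(t) = 20·sin(2·t). Durch Ableiten von der Beschleunigung erhalten wir den Ruck: j(t) = 40·cos(2·t). Mit d/dt von j(t) finden wir s(t) = -80·sin(2·t). Wir haben den Snap s(t) = -80·sin(2·t). Durch Einsetzen von t = 3.4622467355257065: s(3.4622467355257065) = -47.8595362213841.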